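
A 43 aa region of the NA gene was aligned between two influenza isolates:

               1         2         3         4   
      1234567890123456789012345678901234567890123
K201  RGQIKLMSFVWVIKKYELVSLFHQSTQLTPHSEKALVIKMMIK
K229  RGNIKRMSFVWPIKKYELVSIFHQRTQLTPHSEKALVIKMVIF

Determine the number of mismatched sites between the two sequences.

7

The sequences differ at positions 3 (Q/N), 6 (L/R), 12 (V/P), 21 (L/I), 25 (S/R), 41 (M/V), 43 (K/F).
That gives 7 mismatches out of 43 aligned sites, so the Hamming distance is 7.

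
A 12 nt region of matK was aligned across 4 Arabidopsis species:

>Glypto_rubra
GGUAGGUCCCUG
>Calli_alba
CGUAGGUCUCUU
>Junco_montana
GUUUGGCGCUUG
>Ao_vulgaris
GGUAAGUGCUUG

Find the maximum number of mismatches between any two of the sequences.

8

Pairwise Hamming distances:
  Glypto_rubra vs Calli_alba: 3
  Glypto_rubra vs Junco_montana: 5
  Glypto_rubra vs Ao_vulgaris: 3
  Calli_alba vs Junco_montana: 8
  Calli_alba vs Ao_vulgaris: 6
  Junco_montana vs Ao_vulgaris: 4
The largest is 8, between Calli_alba and Junco_montana.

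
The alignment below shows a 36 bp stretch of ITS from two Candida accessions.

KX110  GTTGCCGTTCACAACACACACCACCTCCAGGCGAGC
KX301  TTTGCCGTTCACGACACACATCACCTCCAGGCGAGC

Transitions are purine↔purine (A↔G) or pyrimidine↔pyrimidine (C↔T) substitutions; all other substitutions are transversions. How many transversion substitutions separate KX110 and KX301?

The sequences differ at positions 1 (G/T, transversion), 13 (A/G, transition), 21 (C/T, transition).
Of the 3 differences, 2 transitions and 1 transversion, so the answer is 1.

1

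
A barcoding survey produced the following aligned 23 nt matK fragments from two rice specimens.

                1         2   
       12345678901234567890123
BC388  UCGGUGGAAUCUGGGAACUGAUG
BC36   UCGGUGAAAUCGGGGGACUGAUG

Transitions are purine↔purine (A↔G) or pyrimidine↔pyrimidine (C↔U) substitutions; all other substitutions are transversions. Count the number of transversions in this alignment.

Differing sites — 7:G/A (Ti); 12:U/G (Tv); 16:A/G (Ti).
Of the 3 differences, 2 transitions and 1 transversion, so the answer is 1.

1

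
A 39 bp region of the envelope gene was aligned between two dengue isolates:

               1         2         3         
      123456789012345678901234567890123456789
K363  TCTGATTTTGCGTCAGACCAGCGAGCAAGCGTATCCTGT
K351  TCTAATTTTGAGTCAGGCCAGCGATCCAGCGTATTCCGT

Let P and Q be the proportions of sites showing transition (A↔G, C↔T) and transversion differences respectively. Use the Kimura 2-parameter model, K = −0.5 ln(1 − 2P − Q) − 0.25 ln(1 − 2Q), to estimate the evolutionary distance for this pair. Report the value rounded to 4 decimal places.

0.2074

Differing sites — 4:G/A (Ti); 11:C/A (Tv); 17:A/G (Ti); 25:G/T (Tv); 27:A/C (Tv); 35:C/T (Ti); 37:T/C (Ti).
Of the 7 differences, 4 transitions and 3 transversions over 39 sites: P = 4/39 = 0.102564, Q = 3/39 = 0.076923.
d = −0.5·ln(0.717949) − 0.25·ln(0.846154) = −0.5·(-0.331357) − 0.25·(-0.167054) = 0.2074.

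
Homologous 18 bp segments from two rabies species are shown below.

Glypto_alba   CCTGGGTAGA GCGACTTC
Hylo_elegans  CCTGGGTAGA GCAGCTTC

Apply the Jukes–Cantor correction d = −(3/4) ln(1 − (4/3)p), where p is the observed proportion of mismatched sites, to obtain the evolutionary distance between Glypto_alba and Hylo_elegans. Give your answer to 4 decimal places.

Mismatches occur at site 13 (G/A), site 14 (A/G).
p = 2/18 = 0.111111.
d = −0.75 · ln(1 − (4/3)·0.111111) = −0.75 · ln(0.851852) = −0.75 · (-0.160342) = 0.1203.

0.1203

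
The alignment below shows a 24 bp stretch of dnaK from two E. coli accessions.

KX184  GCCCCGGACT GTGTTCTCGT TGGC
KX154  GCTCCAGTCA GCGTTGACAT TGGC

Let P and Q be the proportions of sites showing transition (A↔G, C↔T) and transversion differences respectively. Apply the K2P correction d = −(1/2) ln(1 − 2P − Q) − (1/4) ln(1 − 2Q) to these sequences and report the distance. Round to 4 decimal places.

0.4479

The sequences differ at positions 3 (C/T, transition), 6 (G/A, transition), 8 (A/T, transversion), 10 (T/A, transversion), 12 (T/C, transition), 16 (C/G, transversion), 17 (T/A, transversion), 19 (G/A, transition).
Of the 8 differences, 4 transitions and 4 transversions over 24 sites: P = 4/24 = 0.166667, Q = 4/24 = 0.166667.
d = −0.5·ln(0.499999) − 0.25·ln(0.666666) = −0.5·(-0.693149) − 0.25·(-0.405466) = 0.4479.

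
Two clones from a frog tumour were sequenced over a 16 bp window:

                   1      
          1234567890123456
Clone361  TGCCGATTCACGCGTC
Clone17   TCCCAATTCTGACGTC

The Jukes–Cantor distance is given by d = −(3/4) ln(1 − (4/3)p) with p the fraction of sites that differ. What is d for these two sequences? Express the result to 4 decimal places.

0.4042

The sequences differ at positions 2 (G/C), 5 (G/A), 10 (A/T), 11 (C/G), 12 (G/A).
p = 5/16 = 0.312500.
d = −0.75 · ln(1 − (4/3)·0.312500) = −0.75 · ln(0.583333) = −0.75 · (-0.538997) = 0.4042.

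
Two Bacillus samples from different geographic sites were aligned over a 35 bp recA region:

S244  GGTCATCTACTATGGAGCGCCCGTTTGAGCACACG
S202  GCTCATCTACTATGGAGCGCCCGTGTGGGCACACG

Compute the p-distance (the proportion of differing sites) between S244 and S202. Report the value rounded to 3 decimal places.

0.086

Differing sites — 2:G/C; 25:T/G; 28:A/G.
There are 3 differences over 35 sites, so p = 3/35 = 0.086.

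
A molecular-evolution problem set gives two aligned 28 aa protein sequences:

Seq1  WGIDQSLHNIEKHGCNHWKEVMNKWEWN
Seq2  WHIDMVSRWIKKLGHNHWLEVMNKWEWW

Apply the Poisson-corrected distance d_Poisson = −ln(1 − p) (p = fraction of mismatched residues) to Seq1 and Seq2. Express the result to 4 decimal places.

0.4990

Mismatches occur at site 2 (G→H), site 5 (Q→M), site 6 (S→V), site 7 (L→S), site 8 (H→R), site 9 (N→W), site 11 (E→K), site 13 (H→L), site 15 (C→H), site 19 (K→L), site 28 (N→W).
p = 11/28 = 0.392857.
d = −ln(1 − 0.392857) = −ln(0.607143) = 0.4990.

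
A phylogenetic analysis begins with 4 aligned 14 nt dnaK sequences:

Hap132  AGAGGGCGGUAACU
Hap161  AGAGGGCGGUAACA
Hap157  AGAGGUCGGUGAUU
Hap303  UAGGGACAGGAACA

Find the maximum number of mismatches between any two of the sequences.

9

Pairwise Hamming distances:
  Hap132 vs Hap161: 1
  Hap132 vs Hap157: 3
  Hap132 vs Hap303: 7
  Hap161 vs Hap157: 4
  Hap161 vs Hap303: 6
  Hap157 vs Hap303: 9
The largest is 9, between Hap157 and Hap303.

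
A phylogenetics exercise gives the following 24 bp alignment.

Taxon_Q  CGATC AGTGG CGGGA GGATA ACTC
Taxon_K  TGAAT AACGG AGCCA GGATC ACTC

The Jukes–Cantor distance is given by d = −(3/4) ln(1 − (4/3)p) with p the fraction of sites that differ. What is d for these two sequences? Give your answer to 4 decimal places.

0.5199

Differing sites — 1:C/T; 4:T/A; 5:C/T; 7:G/A; 8:T/C; 11:C/A; 13:G/C; 14:G/C; 20:A/C.
p = 9/24 = 0.375000.
d = −0.75 · ln(1 − (4/3)·0.375000) = −0.75 · ln(0.500000) = −0.75 · (-0.693147) = 0.5199.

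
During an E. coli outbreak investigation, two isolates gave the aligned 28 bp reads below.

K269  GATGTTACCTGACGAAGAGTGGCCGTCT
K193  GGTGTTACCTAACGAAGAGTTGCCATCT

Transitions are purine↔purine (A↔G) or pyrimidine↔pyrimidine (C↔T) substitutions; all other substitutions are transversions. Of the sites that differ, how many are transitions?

3

Differing sites — 2:A/G (Ti); 11:G/A (Ti); 21:G/T (Tv); 25:G/A (Ti).
Of the 4 differences, 3 transitions and 1 transversion, so the answer is 3.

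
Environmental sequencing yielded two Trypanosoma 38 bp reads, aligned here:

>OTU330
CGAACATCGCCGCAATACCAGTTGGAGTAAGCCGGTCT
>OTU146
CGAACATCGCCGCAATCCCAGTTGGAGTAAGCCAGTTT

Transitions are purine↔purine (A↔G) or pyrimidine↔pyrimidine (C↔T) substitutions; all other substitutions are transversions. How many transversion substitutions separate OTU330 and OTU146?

1

The sequences differ at positions 17 (A/C, transversion), 34 (G/A, transition), 37 (C/T, transition).
Of the 3 differences, 2 transitions and 1 transversion, so the answer is 1.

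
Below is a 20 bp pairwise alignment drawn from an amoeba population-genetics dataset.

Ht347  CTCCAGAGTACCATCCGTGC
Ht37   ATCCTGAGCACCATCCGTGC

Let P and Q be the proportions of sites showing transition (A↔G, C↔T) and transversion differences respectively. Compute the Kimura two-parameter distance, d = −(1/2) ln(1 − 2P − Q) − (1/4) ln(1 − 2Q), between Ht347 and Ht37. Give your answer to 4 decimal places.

Mismatches occur at site 1 (C↔A, transversion), site 5 (A↔T, transversion), site 9 (T↔C, transition).
Of the 3 differences, 1 transition and 2 transversions over 20 sites: P = 1/20 = 0.050000, Q = 2/20 = 0.100000.
d = −0.5·ln(0.800000) − 0.25·ln(0.800000) = −0.5·(-0.223144) − 0.25·(-0.223144) = 0.1674.

0.1674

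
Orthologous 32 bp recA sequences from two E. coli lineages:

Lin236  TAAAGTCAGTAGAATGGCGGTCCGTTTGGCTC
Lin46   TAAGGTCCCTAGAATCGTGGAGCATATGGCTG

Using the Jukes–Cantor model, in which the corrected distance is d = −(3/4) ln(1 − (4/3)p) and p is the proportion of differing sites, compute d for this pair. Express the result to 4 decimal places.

0.4042

Differing sites — 4:A/G; 8:A/C; 9:G/C; 16:G/C; 18:C/T; 21:T/A; 22:C/G; 24:G/A; 26:T/A; 32:C/G.
p = 10/32 = 0.312500.
d = −0.75 · ln(1 − (4/3)·0.312500) = −0.75 · ln(0.583333) = −0.75 · (-0.538997) = 0.4042.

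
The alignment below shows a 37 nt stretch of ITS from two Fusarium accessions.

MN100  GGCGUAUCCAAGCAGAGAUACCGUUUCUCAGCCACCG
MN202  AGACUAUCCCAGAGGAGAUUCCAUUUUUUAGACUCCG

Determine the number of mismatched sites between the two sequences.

12

The sequences differ at positions 1 (G/A), 3 (C/A), 4 (G/C), 10 (A/C), 13 (C/A), 14 (A/G), 20 (A/U), 23 (G/A), 27 (C/U), 29 (C/U), 32 (C/A), 34 (A/U).
That gives 12 mismatches out of 37 aligned sites, so the Hamming distance is 12.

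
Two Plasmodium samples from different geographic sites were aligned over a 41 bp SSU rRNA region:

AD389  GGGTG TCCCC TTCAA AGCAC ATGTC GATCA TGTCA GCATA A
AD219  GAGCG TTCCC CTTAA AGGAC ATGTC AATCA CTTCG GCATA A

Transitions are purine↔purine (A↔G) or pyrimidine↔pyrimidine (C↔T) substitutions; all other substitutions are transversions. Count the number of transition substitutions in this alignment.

Mismatches occur at site 2 (G/A, transition), site 4 (T/C, transition), site 7 (C/T, transition), site 11 (T/C, transition), site 13 (C/T, transition), site 18 (C/G, transversion), site 26 (G/A, transition), site 31 (T/C, transition), site 32 (G/T, transversion), site 35 (A/G, transition).
Of the 10 differences, 8 transitions and 2 transversions, so the answer is 8.

8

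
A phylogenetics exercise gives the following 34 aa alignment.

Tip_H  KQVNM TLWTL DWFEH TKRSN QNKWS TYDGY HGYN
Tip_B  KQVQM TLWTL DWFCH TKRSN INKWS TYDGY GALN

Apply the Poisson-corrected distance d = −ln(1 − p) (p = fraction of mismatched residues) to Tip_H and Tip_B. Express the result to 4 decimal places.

0.1942

The sequences differ at positions 4 (N/Q), 14 (E/C), 21 (Q/I), 31 (H/G), 32 (G/A), 33 (Y/L).
p = 6/34 = 0.176471.
d = −ln(1 − 0.176471) = −ln(0.823529) = 0.1942.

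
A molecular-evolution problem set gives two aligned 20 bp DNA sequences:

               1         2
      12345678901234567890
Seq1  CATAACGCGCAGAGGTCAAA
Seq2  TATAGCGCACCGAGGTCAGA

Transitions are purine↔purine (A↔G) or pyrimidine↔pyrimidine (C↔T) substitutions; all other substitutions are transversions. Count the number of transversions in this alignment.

Mismatches occur at site 1 (C↔T, transition), site 5 (A↔G, transition), site 9 (G↔A, transition), site 11 (A↔C, transversion), site 19 (A↔G, transition).
Of the 5 differences, 4 transitions and 1 transversion, so the answer is 1.

1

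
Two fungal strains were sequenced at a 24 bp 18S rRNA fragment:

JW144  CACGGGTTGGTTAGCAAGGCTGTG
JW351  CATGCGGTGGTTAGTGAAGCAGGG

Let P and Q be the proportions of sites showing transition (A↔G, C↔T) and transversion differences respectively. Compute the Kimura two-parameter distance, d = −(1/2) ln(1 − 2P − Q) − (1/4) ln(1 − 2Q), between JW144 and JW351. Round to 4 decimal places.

0.4479

The sequences differ at positions 3 (C/T, transition), 5 (G/C, transversion), 7 (T/G, transversion), 15 (C/T, transition), 16 (A/G, transition), 18 (G/A, transition), 21 (T/A, transversion), 23 (T/G, transversion).
Of the 8 differences, 4 transitions and 4 transversions over 24 sites: P = 4/24 = 0.166667, Q = 4/24 = 0.166667.
d = −0.5·ln(0.499999) − 0.25·ln(0.666666) = −0.5·(-0.693149) − 0.25·(-0.405466) = 0.4479.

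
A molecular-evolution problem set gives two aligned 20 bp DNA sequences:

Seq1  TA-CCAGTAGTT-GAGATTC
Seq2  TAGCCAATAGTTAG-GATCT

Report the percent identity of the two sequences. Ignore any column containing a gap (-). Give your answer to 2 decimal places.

Excluding the 3 gap columns leaves 17 comparable sites.
The sequences differ at positions 7 (G/A), 19 (T/C), 20 (C/T).
14 of the 17 comparable sites match, so the percent identity is 14/17 × 100 = 82.35%.

82.35%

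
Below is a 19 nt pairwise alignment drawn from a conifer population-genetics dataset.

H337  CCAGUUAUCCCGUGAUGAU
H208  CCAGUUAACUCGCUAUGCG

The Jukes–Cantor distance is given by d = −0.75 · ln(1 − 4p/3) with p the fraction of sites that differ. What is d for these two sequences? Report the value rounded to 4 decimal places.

Mismatches occur at site 8 (U→A), site 10 (C→U), site 13 (U→C), site 14 (G→U), site 18 (A→C), site 19 (U→G).
p = 6/19 = 0.315789.
d = −0.75 · ln(1 − (4/3)·0.315789) = −0.75 · ln(0.578948) = −0.75 · (-0.546543) = 0.4099.

0.4099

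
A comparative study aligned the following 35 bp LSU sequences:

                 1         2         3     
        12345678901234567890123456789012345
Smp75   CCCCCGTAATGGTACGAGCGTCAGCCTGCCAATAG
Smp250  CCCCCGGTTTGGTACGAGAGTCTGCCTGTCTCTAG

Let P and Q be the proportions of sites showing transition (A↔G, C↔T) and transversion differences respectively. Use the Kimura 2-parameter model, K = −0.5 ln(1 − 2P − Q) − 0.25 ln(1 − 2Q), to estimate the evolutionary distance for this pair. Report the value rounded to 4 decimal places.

0.2763

The sequences differ at positions 7 (T/G, transversion), 8 (A/T, transversion), 9 (A/T, transversion), 19 (C/A, transversion), 23 (A/T, transversion), 29 (C/T, transition), 31 (A/T, transversion), 32 (A/C, transversion).
Of the 8 differences, 1 transition and 7 transversions over 35 sites: P = 1/35 = 0.028571, Q = 7/35 = 0.200000.
d = −0.5·ln(0.742858) − 0.25·ln(0.600000) = −0.5·(-0.297250) − 0.25·(-0.510826) = 0.2763.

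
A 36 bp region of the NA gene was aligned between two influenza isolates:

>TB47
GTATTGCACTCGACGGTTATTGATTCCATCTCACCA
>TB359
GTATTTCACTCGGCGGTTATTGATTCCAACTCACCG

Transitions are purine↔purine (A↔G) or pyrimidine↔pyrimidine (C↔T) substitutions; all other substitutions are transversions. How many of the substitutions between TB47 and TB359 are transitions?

Differing sites — 6:G/T (Tv); 13:A/G (Ti); 29:T/A (Tv); 36:A/G (Ti).
Of the 4 differences, 2 transitions and 2 transversions, so the answer is 2.

2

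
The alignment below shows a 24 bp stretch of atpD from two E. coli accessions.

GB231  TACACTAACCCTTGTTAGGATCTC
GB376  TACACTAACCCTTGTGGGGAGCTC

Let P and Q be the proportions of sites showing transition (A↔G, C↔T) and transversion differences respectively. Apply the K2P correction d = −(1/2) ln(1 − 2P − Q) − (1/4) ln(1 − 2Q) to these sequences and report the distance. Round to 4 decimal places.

The sequences differ at positions 16 (T/G, transversion), 17 (A/G, transition), 21 (T/G, transversion).
Of the 3 differences, 1 transition and 2 transversions over 24 sites: P = 1/24 = 0.041667, Q = 2/24 = 0.083333.
d = −0.5·ln(0.833333) − 0.25·ln(0.833334) = −0.5·(-0.182322) − 0.25·(-0.182321) = 0.1367.

0.1367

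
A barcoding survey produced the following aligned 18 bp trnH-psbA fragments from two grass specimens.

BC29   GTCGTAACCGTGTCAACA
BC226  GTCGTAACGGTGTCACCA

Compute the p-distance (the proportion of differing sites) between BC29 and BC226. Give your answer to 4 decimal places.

The sequences differ at positions 9 (C/G), 16 (A/C).
There are 2 differences over 18 sites, so p = 2/18 = 0.1111.

0.1111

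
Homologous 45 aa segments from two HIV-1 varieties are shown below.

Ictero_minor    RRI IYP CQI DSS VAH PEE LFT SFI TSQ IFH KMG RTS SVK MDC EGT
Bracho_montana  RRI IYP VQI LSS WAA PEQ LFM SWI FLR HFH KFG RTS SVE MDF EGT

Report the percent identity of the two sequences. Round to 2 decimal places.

68.89%

Mismatches occur at site 7 (C→V), site 10 (D→L), site 13 (V→W), site 15 (H→A), site 18 (E→Q), site 21 (T→M), site 23 (F→W), site 25 (T→F), site 26 (S→L), site 27 (Q→R), site 28 (I→H), site 32 (M→F), site 39 (K→E), site 42 (C→F).
31 of the 45 sites match, so the percent identity is 31/45 × 100 = 68.89%.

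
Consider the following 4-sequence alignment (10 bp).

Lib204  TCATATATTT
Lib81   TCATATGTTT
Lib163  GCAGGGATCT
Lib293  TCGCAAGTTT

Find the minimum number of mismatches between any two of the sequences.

Pairwise Hamming distances:
  Lib204 vs Lib81: 1
  Lib204 vs Lib163: 5
  Lib204 vs Lib293: 4
  Lib81 vs Lib163: 6
  Lib81 vs Lib293: 3
  Lib163 vs Lib293: 7
The smallest is 1, between Lib204 and Lib81.

1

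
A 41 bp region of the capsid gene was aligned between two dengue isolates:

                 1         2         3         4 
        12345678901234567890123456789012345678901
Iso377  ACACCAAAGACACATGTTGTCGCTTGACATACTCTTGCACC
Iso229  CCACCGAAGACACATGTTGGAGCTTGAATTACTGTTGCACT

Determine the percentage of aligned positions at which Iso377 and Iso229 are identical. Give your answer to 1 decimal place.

Differing sites — 1:A/C; 6:A/G; 20:T/G; 21:C/A; 28:C/A; 29:A/T; 34:C/G; 41:C/T.
33 of the 41 sites match, so the percent identity is 33/41 × 100 = 80.5%.

80.5%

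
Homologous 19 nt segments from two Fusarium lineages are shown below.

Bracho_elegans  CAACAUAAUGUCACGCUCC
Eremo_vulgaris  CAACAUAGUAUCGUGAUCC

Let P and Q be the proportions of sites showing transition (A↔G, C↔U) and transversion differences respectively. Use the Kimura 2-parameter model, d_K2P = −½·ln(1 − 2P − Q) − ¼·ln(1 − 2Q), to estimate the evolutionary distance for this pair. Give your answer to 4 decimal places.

0.3487

Differing sites — 8:A/G (Ti); 10:G/A (Ti); 13:A/G (Ti); 14:C/U (Ti); 16:C/A (Tv).
Of the 5 differences, 4 transitions and 1 transversion over 19 sites: P = 4/19 = 0.210526, Q = 1/19 = 0.052632.
d = −0.5·ln(0.526316) − 0.25·ln(0.894736) = −0.5·(-0.641853) − 0.25·(-0.111227) = 0.3487.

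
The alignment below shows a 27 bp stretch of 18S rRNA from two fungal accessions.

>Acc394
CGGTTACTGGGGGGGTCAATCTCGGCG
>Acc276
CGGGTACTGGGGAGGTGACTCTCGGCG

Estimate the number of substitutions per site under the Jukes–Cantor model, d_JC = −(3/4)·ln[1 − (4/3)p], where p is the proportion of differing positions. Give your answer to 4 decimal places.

Mismatches occur at site 4 (T/G), site 13 (G/A), site 17 (C/G), site 19 (A/C).
p = 4/27 = 0.148148.
d = −0.75 · ln(1 − (4/3)·0.148148) = −0.75 · ln(0.802469) = −0.75 · (-0.220062) = 0.1650.

0.1650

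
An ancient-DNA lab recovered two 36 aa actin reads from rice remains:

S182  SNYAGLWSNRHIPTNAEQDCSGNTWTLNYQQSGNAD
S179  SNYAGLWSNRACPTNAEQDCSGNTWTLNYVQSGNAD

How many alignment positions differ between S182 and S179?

3

Mismatches occur at site 11 (H/A), site 12 (I/C), site 30 (Q/V).
That gives 3 mismatches out of 36 aligned sites, so the Hamming distance is 3.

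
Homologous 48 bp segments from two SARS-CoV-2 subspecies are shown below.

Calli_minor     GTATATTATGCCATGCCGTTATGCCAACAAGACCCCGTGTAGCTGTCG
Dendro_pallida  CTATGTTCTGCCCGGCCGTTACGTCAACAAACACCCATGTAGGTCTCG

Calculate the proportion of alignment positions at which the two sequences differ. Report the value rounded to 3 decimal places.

Mismatches occur at site 1 (G→C), site 5 (A→G), site 8 (A→C), site 13 (A→C), site 14 (T→G), site 22 (T→C), site 24 (C→T), site 31 (G→A), site 32 (A→C), site 33 (C→A), site 37 (G→A), site 43 (C→G), site 45 (G→C).
There are 13 differences over 48 sites, so p = 13/48 = 0.271.

0.271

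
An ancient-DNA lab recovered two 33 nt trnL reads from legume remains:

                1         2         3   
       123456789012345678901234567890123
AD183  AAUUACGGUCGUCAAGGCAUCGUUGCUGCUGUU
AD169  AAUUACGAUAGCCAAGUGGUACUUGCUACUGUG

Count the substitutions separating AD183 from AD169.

The sequences differ at positions 8 (G/A), 10 (C/A), 12 (U/C), 17 (G/U), 18 (C/G), 19 (A/G), 21 (C/A), 22 (G/C), 28 (G/A), 33 (U/G).
That gives 10 mismatches out of 33 aligned sites, so the Hamming distance is 10.

10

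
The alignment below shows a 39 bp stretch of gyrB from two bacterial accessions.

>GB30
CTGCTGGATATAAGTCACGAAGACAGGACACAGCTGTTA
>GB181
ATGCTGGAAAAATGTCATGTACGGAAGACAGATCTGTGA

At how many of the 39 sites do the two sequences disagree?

Differing sites — 1:C/A; 9:T/A; 11:T/A; 13:A/T; 18:C/T; 20:A/T; 22:G/C; 23:A/G; 24:C/G; 26:G/A; 31:C/G; 33:G/T; 38:T/G.
That gives 13 mismatches out of 39 aligned sites, so the Hamming distance is 13.

13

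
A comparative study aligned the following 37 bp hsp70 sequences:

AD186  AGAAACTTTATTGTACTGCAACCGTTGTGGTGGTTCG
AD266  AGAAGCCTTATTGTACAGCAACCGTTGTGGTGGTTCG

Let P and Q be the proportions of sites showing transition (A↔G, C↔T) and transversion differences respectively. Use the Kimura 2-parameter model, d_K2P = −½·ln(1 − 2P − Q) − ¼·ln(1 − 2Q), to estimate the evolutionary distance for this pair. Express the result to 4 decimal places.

0.0865

Mismatches occur at site 5 (A/G, transition), site 7 (T/C, transition), site 17 (T/A, transversion).
Of the 3 differences, 2 transitions and 1 transversion over 37 sites: P = 2/37 = 0.054054, Q = 1/37 = 0.027027.
d = −0.5·ln(0.864865) − 0.25·ln(0.945946) = −0.5·(-0.145182) − 0.25·(-0.055570) = 0.0865.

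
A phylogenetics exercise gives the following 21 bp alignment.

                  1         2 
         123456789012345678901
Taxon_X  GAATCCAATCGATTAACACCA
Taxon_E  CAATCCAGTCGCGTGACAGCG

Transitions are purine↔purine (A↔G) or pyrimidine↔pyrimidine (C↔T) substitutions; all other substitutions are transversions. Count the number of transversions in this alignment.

4

Mismatches occur at site 1 (G→C, transversion), site 8 (A→G, transition), site 12 (A→C, transversion), site 13 (T→G, transversion), site 15 (A→G, transition), site 19 (C→G, transversion), site 21 (A→G, transition).
Of the 7 differences, 3 transitions and 4 transversions, so the answer is 4.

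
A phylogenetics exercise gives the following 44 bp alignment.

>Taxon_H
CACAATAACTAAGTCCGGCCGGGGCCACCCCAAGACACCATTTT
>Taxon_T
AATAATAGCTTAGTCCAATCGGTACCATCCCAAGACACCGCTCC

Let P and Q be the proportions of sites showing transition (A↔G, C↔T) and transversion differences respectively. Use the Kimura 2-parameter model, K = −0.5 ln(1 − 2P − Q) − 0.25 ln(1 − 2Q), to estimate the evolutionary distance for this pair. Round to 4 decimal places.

0.4565

Mismatches occur at site 1 (C↔A, transversion), site 3 (C↔T, transition), site 8 (A↔G, transition), site 11 (A↔T, transversion), site 17 (G↔A, transition), site 18 (G↔A, transition), site 19 (C↔T, transition), site 23 (G↔T, transversion), site 24 (G↔A, transition), site 28 (C↔T, transition), site 40 (A↔G, transition), site 41 (T↔C, transition), site 43 (T↔C, transition), site 44 (T↔C, transition).
Of the 14 differences, 11 transitions and 3 transversions over 44 sites: P = 11/44 = 0.250000, Q = 3/44 = 0.068182.
d = −0.5·ln(0.431818) − 0.25·ln(0.863636) = −0.5·(-0.839751) − 0.25·(-0.146604) = 0.4565.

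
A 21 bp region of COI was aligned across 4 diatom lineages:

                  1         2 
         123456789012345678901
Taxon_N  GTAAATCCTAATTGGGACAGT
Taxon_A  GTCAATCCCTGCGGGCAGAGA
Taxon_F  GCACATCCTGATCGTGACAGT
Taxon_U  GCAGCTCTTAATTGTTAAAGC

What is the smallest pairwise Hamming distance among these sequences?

5

Pairwise Hamming distances:
  Taxon_N vs Taxon_A: 9
  Taxon_N vs Taxon_F: 5
  Taxon_N vs Taxon_U: 8
  Taxon_A vs Taxon_F: 12
  Taxon_A vs Taxon_U: 14
  Taxon_F vs Taxon_U: 8
The smallest is 5, between Taxon_N and Taxon_F.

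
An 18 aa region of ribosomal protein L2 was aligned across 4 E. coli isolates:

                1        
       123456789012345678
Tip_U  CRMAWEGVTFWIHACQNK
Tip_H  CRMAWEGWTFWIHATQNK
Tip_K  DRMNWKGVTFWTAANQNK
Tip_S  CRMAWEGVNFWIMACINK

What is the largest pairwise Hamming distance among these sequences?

Pairwise Hamming distances:
  Tip_U vs Tip_H: 2
  Tip_U vs Tip_K: 6
  Tip_U vs Tip_S: 3
  Tip_H vs Tip_K: 7
  Tip_H vs Tip_S: 5
  Tip_K vs Tip_S: 8
The largest is 8, between Tip_K and Tip_S.

8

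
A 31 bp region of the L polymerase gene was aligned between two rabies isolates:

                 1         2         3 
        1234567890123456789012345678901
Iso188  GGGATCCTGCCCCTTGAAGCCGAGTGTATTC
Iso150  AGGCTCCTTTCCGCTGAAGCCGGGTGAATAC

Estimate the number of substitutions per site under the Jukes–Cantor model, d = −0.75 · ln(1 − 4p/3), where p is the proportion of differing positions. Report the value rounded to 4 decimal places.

0.3672

Differing sites — 1:G/A; 4:A/C; 9:G/T; 10:C/T; 13:C/G; 14:T/C; 23:A/G; 27:T/A; 30:T/A.
p = 9/31 = 0.290323.
d = −0.75 · ln(1 − (4/3)·0.290323) = −0.75 · ln(0.612903) = −0.75 · (-0.489549) = 0.3672.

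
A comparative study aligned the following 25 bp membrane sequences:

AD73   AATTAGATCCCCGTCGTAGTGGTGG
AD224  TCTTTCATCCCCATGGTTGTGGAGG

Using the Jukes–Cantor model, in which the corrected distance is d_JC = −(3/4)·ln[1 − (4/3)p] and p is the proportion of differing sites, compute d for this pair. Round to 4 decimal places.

0.4172

Differing sites — 1:A/T; 2:A/C; 5:A/T; 6:G/C; 13:G/A; 15:C/G; 18:A/T; 23:T/A.
p = 8/25 = 0.320000.
d = −0.75 · ln(1 − (4/3)·0.320000) = −0.75 · ln(0.573333) = −0.75 · (-0.556289) = 0.4172.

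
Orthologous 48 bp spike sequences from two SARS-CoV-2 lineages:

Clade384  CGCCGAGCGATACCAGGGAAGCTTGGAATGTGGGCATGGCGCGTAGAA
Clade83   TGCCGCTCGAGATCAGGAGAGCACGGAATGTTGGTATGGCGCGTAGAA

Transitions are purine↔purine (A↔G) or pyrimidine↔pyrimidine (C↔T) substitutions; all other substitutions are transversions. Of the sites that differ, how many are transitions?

The sequences differ at positions 1 (C/T, transition), 6 (A/C, transversion), 7 (G/T, transversion), 11 (T/G, transversion), 13 (C/T, transition), 18 (G/A, transition), 19 (A/G, transition), 23 (T/A, transversion), 24 (T/C, transition), 32 (G/T, transversion), 35 (C/T, transition).
Of the 11 differences, 6 transitions and 5 transversions, so the answer is 6.

6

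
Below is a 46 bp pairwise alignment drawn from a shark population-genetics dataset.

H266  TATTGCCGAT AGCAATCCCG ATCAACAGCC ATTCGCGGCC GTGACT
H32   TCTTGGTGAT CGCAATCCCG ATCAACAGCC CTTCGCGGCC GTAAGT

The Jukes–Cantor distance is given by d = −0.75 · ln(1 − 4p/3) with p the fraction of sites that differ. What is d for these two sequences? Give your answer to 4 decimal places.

The sequences differ at positions 2 (A/C), 6 (C/G), 7 (C/T), 11 (A/C), 31 (A/C), 43 (G/A), 45 (C/G).
p = 7/46 = 0.152174.
d = −0.75 · ln(1 − (4/3)·0.152174) = −0.75 · ln(0.797101) = −0.75 · (-0.226774) = 0.1701.

0.1701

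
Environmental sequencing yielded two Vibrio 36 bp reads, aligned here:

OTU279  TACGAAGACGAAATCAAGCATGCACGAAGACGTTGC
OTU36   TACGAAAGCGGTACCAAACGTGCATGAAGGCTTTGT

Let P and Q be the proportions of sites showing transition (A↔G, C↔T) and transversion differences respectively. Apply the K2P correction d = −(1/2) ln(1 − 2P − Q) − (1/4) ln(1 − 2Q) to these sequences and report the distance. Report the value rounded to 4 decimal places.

0.4349

Mismatches occur at site 7 (G→A, transition), site 8 (A→G, transition), site 11 (A→G, transition), site 12 (A→T, transversion), site 14 (T→C, transition), site 18 (G→A, transition), site 20 (A→G, transition), site 25 (C→T, transition), site 30 (A→G, transition), site 32 (G→T, transversion), site 36 (C→T, transition).
Of the 11 differences, 9 transitions and 2 transversions over 36 sites: P = 9/36 = 0.250000, Q = 2/36 = 0.055556.
d = −0.5·ln(0.444444) − 0.25·ln(0.888888) = −0.5·(-0.810931) − 0.25·(-0.117784) = 0.4349.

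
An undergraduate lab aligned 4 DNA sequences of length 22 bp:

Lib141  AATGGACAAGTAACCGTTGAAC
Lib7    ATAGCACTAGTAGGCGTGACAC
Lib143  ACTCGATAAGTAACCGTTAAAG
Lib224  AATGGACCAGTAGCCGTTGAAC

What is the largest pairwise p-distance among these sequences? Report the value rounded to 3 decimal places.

Pairwise Hamming distances:
  Lib141 vs Lib7: 9
  Lib141 vs Lib143: 5
  Lib141 vs Lib224: 2
  Lib7 vs Lib143: 11
  Lib7 vs Lib224: 8
  Lib143 vs Lib224: 7
The largest is 11 mismatches, between Lib7 and Lib143; p = 11/22 = 0.500.

0.500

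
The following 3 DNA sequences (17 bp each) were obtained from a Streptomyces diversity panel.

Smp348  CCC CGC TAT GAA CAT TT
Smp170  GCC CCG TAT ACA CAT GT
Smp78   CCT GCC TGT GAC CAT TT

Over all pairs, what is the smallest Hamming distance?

Pairwise Hamming distances:
  Smp348 vs Smp170: 6
  Smp348 vs Smp78: 5
  Smp170 vs Smp78: 9
The smallest is 5, between Smp348 and Smp78.

5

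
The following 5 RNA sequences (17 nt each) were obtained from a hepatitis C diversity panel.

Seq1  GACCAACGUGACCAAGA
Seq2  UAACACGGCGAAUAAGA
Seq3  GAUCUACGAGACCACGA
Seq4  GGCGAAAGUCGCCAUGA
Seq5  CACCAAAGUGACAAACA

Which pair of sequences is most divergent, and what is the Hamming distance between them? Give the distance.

Pairwise Hamming distances:
  Seq1 vs Seq2: 7
  Seq1 vs Seq3: 4
  Seq1 vs Seq4: 6
  Seq1 vs Seq5: 4
  Seq2 vs Seq3: 9
  Seq2 vs Seq4: 12
  Seq2 vs Seq5: 8
  Seq3 vs Seq4: 9
  Seq3 vs Seq5: 8
  Seq4 vs Seq5: 8
The largest is 12, between Seq2 and Seq4.

12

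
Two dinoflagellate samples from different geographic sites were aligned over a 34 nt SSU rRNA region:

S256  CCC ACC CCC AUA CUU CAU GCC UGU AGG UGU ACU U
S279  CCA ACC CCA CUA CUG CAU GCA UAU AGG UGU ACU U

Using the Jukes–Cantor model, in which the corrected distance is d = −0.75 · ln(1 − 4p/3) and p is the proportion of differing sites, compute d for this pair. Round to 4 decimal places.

Mismatches occur at site 3 (C↔A), site 9 (C↔A), site 10 (A↔C), site 15 (U↔G), site 21 (C↔A), site 23 (G↔A).
p = 6/34 = 0.176471.
d = −0.75 · ln(1 − (4/3)·0.176471) = −0.75 · ln(0.764705) = −0.75 · (-0.268265) = 0.2012.

0.2012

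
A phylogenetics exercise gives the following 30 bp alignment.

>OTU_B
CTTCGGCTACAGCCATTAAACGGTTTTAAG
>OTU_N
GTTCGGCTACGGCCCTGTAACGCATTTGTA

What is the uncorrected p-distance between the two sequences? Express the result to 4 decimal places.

0.3333

The sequences differ at positions 1 (C/G), 11 (A/G), 15 (A/C), 17 (T/G), 18 (A/T), 23 (G/C), 24 (T/A), 28 (A/G), 29 (A/T), 30 (G/A).
There are 10 differences over 30 sites, so p = 10/30 = 0.3333.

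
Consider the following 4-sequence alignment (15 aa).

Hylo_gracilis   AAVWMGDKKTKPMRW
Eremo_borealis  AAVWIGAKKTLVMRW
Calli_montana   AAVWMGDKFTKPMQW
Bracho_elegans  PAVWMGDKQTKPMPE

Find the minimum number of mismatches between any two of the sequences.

Pairwise Hamming distances:
  Hylo_gracilis vs Eremo_borealis: 4
  Hylo_gracilis vs Calli_montana: 2
  Hylo_gracilis vs Bracho_elegans: 4
  Eremo_borealis vs Calli_montana: 6
  Eremo_borealis vs Bracho_elegans: 8
  Calli_montana vs Bracho_elegans: 4
The smallest is 2, between Hylo_gracilis and Calli_montana.

2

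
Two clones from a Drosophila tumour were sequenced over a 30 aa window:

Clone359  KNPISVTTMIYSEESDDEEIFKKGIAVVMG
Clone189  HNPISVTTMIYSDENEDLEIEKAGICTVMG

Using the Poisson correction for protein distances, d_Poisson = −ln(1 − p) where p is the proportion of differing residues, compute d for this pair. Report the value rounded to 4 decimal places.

0.3567

Mismatches occur at site 1 (K/H), site 13 (E/D), site 15 (S/N), site 16 (D/E), site 18 (E/L), site 21 (F/E), site 23 (K/A), site 26 (A/C), site 27 (V/T).
p = 9/30 = 0.300000.
d = −ln(1 − 0.300000) = −ln(0.700000) = 0.3567.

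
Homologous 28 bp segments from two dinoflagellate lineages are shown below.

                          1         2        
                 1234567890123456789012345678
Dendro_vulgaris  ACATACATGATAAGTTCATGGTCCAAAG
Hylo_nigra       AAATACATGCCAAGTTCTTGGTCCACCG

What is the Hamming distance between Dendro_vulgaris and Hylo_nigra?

The sequences differ at positions 2 (C/A), 10 (A/C), 11 (T/C), 18 (A/T), 26 (A/C), 27 (A/C).
That gives 6 mismatches out of 28 aligned sites, so the Hamming distance is 6.

6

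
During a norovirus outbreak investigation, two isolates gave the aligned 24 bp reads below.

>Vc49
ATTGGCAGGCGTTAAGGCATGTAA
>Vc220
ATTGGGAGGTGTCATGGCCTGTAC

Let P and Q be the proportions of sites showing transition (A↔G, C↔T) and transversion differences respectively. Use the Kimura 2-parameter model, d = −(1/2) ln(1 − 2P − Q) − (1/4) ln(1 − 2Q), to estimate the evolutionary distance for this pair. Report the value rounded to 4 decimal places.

0.3041

Differing sites — 6:C/G (Tv); 10:C/T (Ti); 13:T/C (Ti); 15:A/T (Tv); 19:A/C (Tv); 24:A/C (Tv).
Of the 6 differences, 2 transitions and 4 transversions over 24 sites: P = 2/24 = 0.083333, Q = 4/24 = 0.166667.
d = −0.5·ln(0.666667) − 0.25·ln(0.666666) = −0.5·(-0.405465) − 0.25·(-0.405466) = 0.3041.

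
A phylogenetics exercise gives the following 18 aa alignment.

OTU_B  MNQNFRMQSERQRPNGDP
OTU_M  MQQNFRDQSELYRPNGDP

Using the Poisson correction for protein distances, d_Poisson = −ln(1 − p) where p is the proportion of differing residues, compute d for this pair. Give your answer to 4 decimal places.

0.2513

The sequences differ at positions 2 (N/Q), 7 (M/D), 11 (R/L), 12 (Q/Y).
p = 4/18 = 0.222222.
d = −ln(1 − 0.222222) = −ln(0.777778) = 0.2513.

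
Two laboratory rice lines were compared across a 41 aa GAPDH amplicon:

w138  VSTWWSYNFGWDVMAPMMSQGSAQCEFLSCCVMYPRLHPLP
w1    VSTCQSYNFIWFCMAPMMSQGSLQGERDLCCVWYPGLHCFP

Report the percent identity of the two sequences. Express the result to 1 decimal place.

Mismatches occur at site 4 (W/C), site 5 (W/Q), site 10 (G/I), site 12 (D/F), site 13 (V/C), site 23 (A/L), site 25 (C/G), site 27 (F/R), site 28 (L/D), site 29 (S/L), site 33 (M/W), site 36 (R/G), site 39 (P/C), site 40 (L/F).
27 of the 41 sites match, so the percent identity is 27/41 × 100 = 65.9%.

65.9%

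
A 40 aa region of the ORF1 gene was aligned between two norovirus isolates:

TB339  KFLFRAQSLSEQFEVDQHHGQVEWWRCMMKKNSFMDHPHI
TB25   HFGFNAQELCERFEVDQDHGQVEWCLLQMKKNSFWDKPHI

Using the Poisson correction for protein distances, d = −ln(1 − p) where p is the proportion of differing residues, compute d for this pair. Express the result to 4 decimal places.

Mismatches occur at site 1 (K/H), site 3 (L/G), site 5 (R/N), site 8 (S/E), site 10 (S/C), site 12 (Q/R), site 18 (H/D), site 25 (W/C), site 26 (R/L), site 27 (C/L), site 28 (M/Q), site 35 (M/W), site 37 (H/K).
p = 13/40 = 0.325000.
d = −ln(1 − 0.325000) = −ln(0.675000) = 0.3930.

0.3930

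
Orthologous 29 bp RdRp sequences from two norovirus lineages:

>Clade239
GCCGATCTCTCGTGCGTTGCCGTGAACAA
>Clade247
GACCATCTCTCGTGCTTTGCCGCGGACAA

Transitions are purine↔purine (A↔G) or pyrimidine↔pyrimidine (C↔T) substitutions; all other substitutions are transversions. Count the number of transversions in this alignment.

Mismatches occur at site 2 (C/A, transversion), site 4 (G/C, transversion), site 16 (G/T, transversion), site 23 (T/C, transition), site 25 (A/G, transition).
Of the 5 differences, 2 transitions and 3 transversions, so the answer is 3.

3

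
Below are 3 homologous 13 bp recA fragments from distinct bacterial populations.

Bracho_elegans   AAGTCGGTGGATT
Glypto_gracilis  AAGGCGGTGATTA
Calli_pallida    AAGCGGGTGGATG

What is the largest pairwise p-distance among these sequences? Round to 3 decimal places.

Pairwise Hamming distances:
  Bracho_elegans vs Glypto_gracilis: 4
  Bracho_elegans vs Calli_pallida: 3
  Glypto_gracilis vs Calli_pallida: 5
The largest is 5 mismatches, between Glypto_gracilis and Calli_pallida; p = 5/13 = 0.385.

0.385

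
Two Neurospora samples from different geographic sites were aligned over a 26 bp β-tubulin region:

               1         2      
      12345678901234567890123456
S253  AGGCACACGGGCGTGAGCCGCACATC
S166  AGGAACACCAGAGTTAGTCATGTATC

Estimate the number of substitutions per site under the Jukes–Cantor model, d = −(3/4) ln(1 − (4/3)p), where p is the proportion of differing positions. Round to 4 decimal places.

The sequences differ at positions 4 (C/A), 9 (G/C), 10 (G/A), 12 (C/A), 15 (G/T), 18 (C/T), 20 (G/A), 21 (C/T), 22 (A/G), 23 (C/T).
p = 10/26 = 0.384615.
d = −0.75 · ln(1 − (4/3)·0.384615) = −0.75 · ln(0.487180) = −0.75 · (-0.719122) = 0.5393.

0.5393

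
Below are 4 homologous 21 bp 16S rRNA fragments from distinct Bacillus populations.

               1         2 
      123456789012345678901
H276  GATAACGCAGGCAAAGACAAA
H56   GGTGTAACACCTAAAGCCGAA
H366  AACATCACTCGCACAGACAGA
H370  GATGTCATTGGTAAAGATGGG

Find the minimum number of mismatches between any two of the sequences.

8

Pairwise Hamming distances:
  H276 vs H56: 10
  H276 vs H366: 8
  H276 vs H370: 10
  H56 vs H366: 12
  H56 vs H370: 10
  H366 vs H370: 10
The smallest is 8, between H276 and H366.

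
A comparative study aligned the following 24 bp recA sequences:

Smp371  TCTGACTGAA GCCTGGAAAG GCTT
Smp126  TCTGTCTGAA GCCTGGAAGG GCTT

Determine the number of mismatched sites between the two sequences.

Differing sites — 5:A/T; 19:A/G.
That gives 2 mismatches out of 24 aligned sites, so the Hamming distance is 2.

2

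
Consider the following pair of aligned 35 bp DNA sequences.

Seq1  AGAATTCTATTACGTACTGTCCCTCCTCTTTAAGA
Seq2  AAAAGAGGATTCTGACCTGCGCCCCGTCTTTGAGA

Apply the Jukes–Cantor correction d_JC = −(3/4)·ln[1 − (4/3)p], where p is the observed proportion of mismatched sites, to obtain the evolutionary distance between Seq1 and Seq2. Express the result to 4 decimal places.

Mismatches occur at site 2 (G↔A), site 5 (T↔G), site 6 (T↔A), site 7 (C↔G), site 8 (T↔G), site 12 (A↔C), site 13 (C↔T), site 15 (T↔A), site 16 (A↔C), site 20 (T↔C), site 21 (C↔G), site 24 (T↔C), site 26 (C↔G), site 32 (A↔G).
p = 14/35 = 0.400000.
d = −0.75 · ln(1 − (4/3)·0.400000) = −0.75 · ln(0.466667) = −0.75 · (-0.762139) = 0.5716.

0.5716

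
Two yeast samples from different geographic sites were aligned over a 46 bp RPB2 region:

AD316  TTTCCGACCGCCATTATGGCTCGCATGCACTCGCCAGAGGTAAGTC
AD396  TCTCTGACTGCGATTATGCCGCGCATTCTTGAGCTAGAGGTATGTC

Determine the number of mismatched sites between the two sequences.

Mismatches occur at site 2 (T→C), site 5 (C→T), site 9 (C→T), site 12 (C→G), site 19 (G→C), site 21 (T→G), site 27 (G→T), site 29 (A→T), site 30 (C→T), site 31 (T→G), site 32 (C→A), site 35 (C→T), site 43 (A→T).
That gives 13 mismatches out of 46 aligned sites, so the Hamming distance is 13.

13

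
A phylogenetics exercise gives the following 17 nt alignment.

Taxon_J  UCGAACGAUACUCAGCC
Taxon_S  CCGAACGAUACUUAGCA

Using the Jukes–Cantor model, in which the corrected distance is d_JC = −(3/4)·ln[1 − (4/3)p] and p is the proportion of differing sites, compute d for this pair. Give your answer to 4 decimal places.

0.2012

The sequences differ at positions 1 (U/C), 13 (C/U), 17 (C/A).
p = 3/17 = 0.176471.
d = −0.75 · ln(1 − (4/3)·0.176471) = −0.75 · ln(0.764705) = −0.75 · (-0.268265) = 0.2012.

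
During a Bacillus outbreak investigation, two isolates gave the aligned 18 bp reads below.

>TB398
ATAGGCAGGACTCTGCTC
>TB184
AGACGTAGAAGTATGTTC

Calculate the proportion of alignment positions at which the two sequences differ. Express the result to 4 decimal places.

0.3889

Mismatches occur at site 2 (T↔G), site 4 (G↔C), site 6 (C↔T), site 9 (G↔A), site 11 (C↔G), site 13 (C↔A), site 16 (C↔T).
There are 7 differences over 18 sites, so p = 7/18 = 0.3889.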